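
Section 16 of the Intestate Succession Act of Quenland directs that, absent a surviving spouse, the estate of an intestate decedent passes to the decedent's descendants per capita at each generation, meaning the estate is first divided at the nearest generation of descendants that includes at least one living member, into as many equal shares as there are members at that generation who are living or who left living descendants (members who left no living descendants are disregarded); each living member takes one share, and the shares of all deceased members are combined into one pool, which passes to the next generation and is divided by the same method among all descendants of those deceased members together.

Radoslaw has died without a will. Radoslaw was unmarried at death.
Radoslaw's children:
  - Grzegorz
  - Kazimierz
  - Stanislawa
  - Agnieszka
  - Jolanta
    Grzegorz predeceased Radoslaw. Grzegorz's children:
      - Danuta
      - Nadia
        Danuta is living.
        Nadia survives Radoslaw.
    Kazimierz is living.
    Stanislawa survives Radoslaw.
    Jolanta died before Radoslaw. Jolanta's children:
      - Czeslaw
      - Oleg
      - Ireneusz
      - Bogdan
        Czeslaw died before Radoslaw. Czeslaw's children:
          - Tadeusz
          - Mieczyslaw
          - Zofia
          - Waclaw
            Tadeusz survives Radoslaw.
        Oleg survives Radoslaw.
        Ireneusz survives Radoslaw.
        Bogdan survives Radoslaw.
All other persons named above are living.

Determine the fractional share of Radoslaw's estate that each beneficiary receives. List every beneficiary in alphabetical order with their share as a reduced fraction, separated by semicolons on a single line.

There is no surviving spouse, so the entire estate passes to Radoslaw's descendants per capita at each generation.
At generation 1 (Grzegorz, Kazimierz, Stanislawa, Agnieszka, Jolanta) there are 5 shares of (1)/5 = 1/5 each.
Living: Kazimierz, Stanislawa, and Agnieszka — each takes 1/5.
Deceased: Grzegorz and Jolanta. Their combined 2/5 is pooled and carried to generation 2.
At generation 2 (Danuta, Nadia, Czeslaw, Oleg, Ireneusz, Bogdan) there are 6 shares of (2/5)/6 = 1/15 each.
Living: Danuta, Nadia, Oleg, Ireneusz, and Bogdan — each takes 1/15.
Deceased: Czeslaw. That 1/15 share is carried to generation 3.
At generation 3 (Tadeusz, Mieczyslaw, Zofia, Waclaw) there are 4 shares of (1/15)/4 = 1/60 each.
Living: Tadeusz, Mieczyslaw, Zofia, and Waclaw — each takes 1/60.

Agnieszka 1/5; Bogdan 1/15; Danuta 1/15; Ireneusz 1/15; Kazimierz 1/5; Mieczyslaw 1/60; Nadia 1/15; Oleg 1/15; Stanislawa 1/5; Tadeusz 1/60; Waclaw 1/60; Zofia 1/60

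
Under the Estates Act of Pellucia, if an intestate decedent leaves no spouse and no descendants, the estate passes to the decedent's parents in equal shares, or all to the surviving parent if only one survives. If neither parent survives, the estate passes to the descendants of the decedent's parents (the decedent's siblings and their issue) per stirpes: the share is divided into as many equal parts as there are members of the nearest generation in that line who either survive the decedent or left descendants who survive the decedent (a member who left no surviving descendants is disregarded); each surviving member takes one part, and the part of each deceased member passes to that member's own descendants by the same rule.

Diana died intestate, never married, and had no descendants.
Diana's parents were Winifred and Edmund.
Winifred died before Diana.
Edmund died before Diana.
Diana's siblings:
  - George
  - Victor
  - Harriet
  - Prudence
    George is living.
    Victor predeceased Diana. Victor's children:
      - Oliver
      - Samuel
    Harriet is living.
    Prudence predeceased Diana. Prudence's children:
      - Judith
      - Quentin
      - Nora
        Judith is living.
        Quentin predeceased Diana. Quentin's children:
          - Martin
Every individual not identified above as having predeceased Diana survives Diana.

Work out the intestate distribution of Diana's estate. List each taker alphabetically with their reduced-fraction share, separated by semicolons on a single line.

Neither parent survives and there are no descendants, so the estate passes to Diana's siblings and their issue per stirpes.
The estate is divided into 4 equal shares of 1/4 among George, Victor, Harriet, Prudence.
George is living and takes 1/4.
Victor predeceased; the 1/4 allotted to Victor's branch passes to Victor's issue by representation.
The 1/4 is divided into 2 equal shares of 1/8 among Oliver, Samuel.
Oliver is living and takes 1/8.
Samuel is living and takes 1/8.
Harriet is living and takes 1/4.
Prudence predeceased; the 1/4 allotted to Prudence's branch passes to Prudence's issue by representation.
The 1/4 is divided into 3 equal shares of 1/12 among Judith, Quentin, Nora.
Judith is living and takes 1/12.
Quentin predeceased; the 1/12 allotted to Quentin's branch passes to Quentin's issue by representation.
Martin is the sole taker at this level and receives the full 1/12.
Nora is living and takes 1/12.

George 1/4; Harriet 1/4; Judith 1/12; Martin 1/12; Nora 1/12; Oliver 1/8; Samuel 1/8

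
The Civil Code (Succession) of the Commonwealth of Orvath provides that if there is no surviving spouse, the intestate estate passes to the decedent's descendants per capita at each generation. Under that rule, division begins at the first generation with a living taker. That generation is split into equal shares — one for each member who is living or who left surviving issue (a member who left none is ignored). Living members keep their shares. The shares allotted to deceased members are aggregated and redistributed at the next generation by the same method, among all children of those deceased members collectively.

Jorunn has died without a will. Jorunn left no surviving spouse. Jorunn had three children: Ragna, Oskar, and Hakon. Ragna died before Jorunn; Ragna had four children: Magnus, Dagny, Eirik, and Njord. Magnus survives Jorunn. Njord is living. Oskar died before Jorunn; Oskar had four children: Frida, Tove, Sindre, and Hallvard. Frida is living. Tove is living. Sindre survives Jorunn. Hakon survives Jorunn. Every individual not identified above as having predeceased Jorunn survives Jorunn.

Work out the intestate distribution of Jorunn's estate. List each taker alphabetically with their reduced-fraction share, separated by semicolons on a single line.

Dagny 1/12; Eirik 1/12; Frida 1/12; Hakon 1/3; Hallvard 1/12; Magnus 1/12; Njord 1/12; Sindre 1/12; Tove 1/12

There is no surviving spouse, so the entire estate passes to Jorunn's descendants per capita at each generation.
At generation 1 (Ragna, Oskar, Hakon) there are 3 shares of (1)/3 = 1/3 each.
Living: Hakon — each takes 1/3.
Deceased: Ragna and Oskar. Their combined 2/3 is pooled and carried to generation 2.
At generation 2 (Magnus, Dagny, Eirik, Njord, Frida, Tove, Sindre, Hallvard) there are 8 shares of (2/3)/8 = 1/12 each.
Living: Magnus, Dagny, Eirik, Njord, Frida, Tove, Sindre, and Hallvard — each takes 1/12.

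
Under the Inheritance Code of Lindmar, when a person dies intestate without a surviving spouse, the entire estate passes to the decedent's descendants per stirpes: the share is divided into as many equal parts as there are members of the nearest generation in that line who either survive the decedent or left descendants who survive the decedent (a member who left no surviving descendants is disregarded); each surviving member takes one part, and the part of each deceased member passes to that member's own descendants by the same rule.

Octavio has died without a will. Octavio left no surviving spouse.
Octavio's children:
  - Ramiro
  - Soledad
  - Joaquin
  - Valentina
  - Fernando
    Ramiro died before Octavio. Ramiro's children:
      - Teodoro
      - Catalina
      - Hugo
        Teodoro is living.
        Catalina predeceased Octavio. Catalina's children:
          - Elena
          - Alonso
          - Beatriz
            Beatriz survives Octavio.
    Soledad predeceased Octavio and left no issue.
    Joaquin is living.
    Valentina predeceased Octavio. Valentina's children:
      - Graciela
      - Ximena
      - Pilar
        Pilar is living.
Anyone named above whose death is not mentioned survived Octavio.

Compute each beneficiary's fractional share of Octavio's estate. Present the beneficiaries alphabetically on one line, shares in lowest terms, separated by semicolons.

Alonso 1/36; Beatriz 1/36; Elena 1/36; Fernando 1/4; Graciela 1/12; Hugo 1/12; Joaquin 1/4; Pilar 1/12; Teodoro 1/12; Ximena 1/12

There is no surviving spouse, so the entire estate passes to Octavio's descendants per stirpes.
Soledad left no surviving issue, so that branch lapses and is disregarded.
The estate is divided into 4 equal shares of 1/4 among Ramiro, Joaquin, Valentina, Fernando.
Ramiro predeceased; the 1/4 allotted to Ramiro's branch passes to Ramiro's issue by representation.
The 1/4 is divided into 3 equal shares of 1/12 among Teodoro, Catalina, Hugo.
Teodoro is living and takes 1/12.
Catalina predeceased; the 1/12 allotted to Catalina's branch passes to Catalina's issue by representation.
The 1/12 is divided into 3 equal shares of 1/36 among Elena, Alonso, Beatriz.
Elena is living and takes 1/36.
Alonso is living and takes 1/36.
Beatriz is living and takes 1/36.
Hugo is living and takes 1/12.
Joaquin is living and takes 1/4.
Valentina predeceased; the 1/4 allotted to Valentina's branch passes to Valentina's issue by representation.
The 1/4 is divided into 3 equal shares of 1/12 among Graciela, Ximena, Pilar.
Graciela is living and takes 1/12.
Ximena is living and takes 1/12.
Pilar is living and takes 1/12.
Fernando is living and takes 1/4.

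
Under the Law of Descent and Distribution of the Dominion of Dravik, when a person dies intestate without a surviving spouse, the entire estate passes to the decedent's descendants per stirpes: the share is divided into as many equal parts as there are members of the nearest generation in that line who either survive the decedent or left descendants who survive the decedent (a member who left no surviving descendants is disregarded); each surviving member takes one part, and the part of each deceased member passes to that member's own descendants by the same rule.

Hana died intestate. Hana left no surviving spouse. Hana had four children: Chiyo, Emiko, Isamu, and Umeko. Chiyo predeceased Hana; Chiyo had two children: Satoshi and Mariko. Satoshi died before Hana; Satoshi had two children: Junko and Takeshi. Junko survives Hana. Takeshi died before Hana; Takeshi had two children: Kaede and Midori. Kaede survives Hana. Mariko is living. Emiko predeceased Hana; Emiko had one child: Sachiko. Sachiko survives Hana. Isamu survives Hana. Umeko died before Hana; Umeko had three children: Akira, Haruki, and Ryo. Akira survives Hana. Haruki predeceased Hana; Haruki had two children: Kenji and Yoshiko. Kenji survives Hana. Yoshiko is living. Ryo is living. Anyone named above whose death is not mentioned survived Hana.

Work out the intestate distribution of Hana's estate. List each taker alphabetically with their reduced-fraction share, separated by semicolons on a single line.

There is no surviving spouse, so the entire estate passes to Hana's descendants per stirpes.
The estate is divided into 4 equal shares of 1/4 among Chiyo, Emiko, Isamu, Umeko.
Chiyo predeceased; the 1/4 allotted to Chiyo's branch passes to Chiyo's issue by representation.
The 1/4 is divided into 2 equal shares of 1/8 among Satoshi, Mariko.
Satoshi predeceased; the 1/8 allotted to Satoshi's branch passes to Satoshi's issue by representation.
The 1/8 is divided into 2 equal shares of 1/16 among Junko, Takeshi.
Junko is living and takes 1/16.
Takeshi predeceased; the 1/16 allotted to Takeshi's branch passes to Takeshi's issue by representation.
The 1/16 is divided into 2 equal shares of 1/32 among Kaede, Midori.
Kaede is living and takes 1/32.
Midori is living and takes 1/32.
Mariko is living and takes 1/8.
Emiko predeceased; the 1/4 allotted to Emiko's branch passes to Emiko's issue by representation.
Sachiko is the sole taker at this level and receives the full 1/4.
Isamu is living and takes 1/4.
Umeko predeceased; the 1/4 allotted to Umeko's branch passes to Umeko's issue by representation.
The 1/4 is divided into 3 equal shares of 1/12 among Akira, Haruki, Ryo.
Akira is living and takes 1/12.
Haruki predeceased; the 1/12 allotted to Haruki's branch passes to Haruki's issue by representation.
The 1/12 is divided into 2 equal shares of 1/24 among Kenji, Yoshiko.
Kenji is living and takes 1/24.
Yoshiko is living and takes 1/24.
Ryo is living and takes 1/12.

Akira 1/12; Isamu 1/4; Junko 1/16; Kaede 1/32; Kenji 1/24; Mariko 1/8; Midori 1/32; Ryo 1/12; Sachiko 1/4; Yoshiko 1/24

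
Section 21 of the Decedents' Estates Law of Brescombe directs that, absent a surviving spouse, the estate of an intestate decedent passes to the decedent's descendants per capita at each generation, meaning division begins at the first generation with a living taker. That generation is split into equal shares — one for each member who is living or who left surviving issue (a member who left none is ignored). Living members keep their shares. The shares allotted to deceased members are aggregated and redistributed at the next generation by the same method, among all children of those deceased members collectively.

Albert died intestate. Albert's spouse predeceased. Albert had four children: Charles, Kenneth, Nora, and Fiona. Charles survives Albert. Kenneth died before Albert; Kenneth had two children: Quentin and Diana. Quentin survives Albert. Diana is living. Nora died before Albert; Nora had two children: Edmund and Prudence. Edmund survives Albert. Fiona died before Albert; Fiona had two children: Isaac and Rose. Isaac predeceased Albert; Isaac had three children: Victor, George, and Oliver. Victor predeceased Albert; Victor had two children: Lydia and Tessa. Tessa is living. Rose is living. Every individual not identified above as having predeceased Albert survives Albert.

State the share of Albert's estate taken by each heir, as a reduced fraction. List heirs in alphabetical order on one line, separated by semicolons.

Charles 1/4; Diana 1/8; Edmund 1/8; George 1/24; Lydia 1/48; Oliver 1/24; Prudence 1/8; Quentin 1/8; Rose 1/8; Tessa 1/48

There is no surviving spouse, so the entire estate passes to Albert's descendants per capita at each generation.
At generation 1 (Charles, Kenneth, Nora, Fiona) there are 4 shares of (1)/4 = 1/4 each.
Living: Charles — each takes 1/4.
Deceased: Kenneth, Nora, and Fiona. Their combined 3/4 is pooled and carried to generation 2.
At generation 2 (Quentin, Diana, Edmund, Prudence, Isaac, Rose) there are 6 shares of (3/4)/6 = 1/8 each.
Living: Quentin, Diana, Edmund, Prudence, and Rose — each takes 1/8.
Deceased: Isaac. That 1/8 share is carried to generation 3.
At generation 3 (Victor, George, Oliver) there are 3 shares of (1/8)/3 = 1/24 each.
Living: George and Oliver — each takes 1/24.
Deceased: Victor. That 1/24 share is carried to generation 4.
At generation 4 (Lydia, Tessa) there are 2 shares of (1/24)/2 = 1/48 each.
Living: Lydia and Tessa — each takes 1/48.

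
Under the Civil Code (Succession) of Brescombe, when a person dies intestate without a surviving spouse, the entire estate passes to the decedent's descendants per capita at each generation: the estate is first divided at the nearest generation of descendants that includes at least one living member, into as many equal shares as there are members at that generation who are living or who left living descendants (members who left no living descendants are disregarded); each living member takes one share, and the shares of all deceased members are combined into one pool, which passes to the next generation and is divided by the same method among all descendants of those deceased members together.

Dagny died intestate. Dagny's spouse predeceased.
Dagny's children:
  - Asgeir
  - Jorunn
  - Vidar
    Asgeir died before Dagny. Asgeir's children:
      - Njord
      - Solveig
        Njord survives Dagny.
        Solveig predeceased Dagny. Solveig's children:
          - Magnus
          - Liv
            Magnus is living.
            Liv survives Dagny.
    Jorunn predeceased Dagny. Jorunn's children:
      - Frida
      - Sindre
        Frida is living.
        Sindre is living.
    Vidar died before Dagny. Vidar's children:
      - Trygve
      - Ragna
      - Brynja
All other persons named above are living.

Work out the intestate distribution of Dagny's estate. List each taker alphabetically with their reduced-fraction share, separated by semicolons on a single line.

There is no surviving spouse, so the entire estate passes to Dagny's descendants per capita at each generation.
No one at generation 1 (Asgeir, Jorunn, Vidar) is living; moving to the next generation.
At generation 2 (Njord, Solveig, Frida, Sindre, Trygve, Ragna, Brynja) there are 7 shares of (1)/7 = 1/7 each.
Living: Njord, Frida, Sindre, Trygve, Ragna, and Brynja — each takes 1/7.
Deceased: Solveig. That 1/7 share is carried to generation 3.
At generation 3 (Magnus, Liv) there are 2 shares of (1/7)/2 = 1/14 each.
Living: Magnus and Liv — each takes 1/14.

Brynja 1/7; Frida 1/7; Liv 1/14; Magnus 1/14; Njord 1/7; Ragna 1/7; Sindre 1/7; Trygve 1/7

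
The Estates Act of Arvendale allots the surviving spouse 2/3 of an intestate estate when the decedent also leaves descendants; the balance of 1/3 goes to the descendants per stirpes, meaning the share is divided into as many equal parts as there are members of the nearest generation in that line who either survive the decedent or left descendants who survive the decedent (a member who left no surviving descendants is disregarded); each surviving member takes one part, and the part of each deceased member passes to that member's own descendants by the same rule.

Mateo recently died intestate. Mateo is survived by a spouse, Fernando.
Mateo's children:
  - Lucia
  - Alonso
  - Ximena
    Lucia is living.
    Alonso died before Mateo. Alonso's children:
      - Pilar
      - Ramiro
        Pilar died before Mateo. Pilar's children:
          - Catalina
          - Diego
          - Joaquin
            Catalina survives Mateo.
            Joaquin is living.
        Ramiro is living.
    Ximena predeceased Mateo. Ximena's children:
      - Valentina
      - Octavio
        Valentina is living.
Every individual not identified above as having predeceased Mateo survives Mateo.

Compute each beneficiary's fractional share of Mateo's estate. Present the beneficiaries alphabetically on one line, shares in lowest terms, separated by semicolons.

Catalina 1/54; Diego 1/54; Fernando 2/3; Joaquin 1/54; Lucia 1/9; Octavio 1/18; Ramiro 1/18; Valentina 1/18

Fernando, as surviving spouse, takes 2/3.
The remaining 1/3 passes to Mateo's descendants per stirpes.
The 1/3 is divided into 3 equal shares of 1/9 among Lucia, Alonso, Ximena.
Lucia is living and takes 1/9.
Alonso predeceased; the 1/9 allotted to Alonso's branch passes to Alonso's issue by representation.
The 1/9 is divided into 2 equal shares of 1/18 among Pilar, Ramiro.
Pilar predeceased; the 1/18 allotted to Pilar's branch passes to Pilar's issue by representation.
The 1/18 is divided into 3 equal shares of 1/54 among Catalina, Diego, Joaquin.
Catalina is living and takes 1/54.
Diego is living and takes 1/54.
Joaquin is living and takes 1/54.
Ramiro is living and takes 1/18.
Ximena predeceased; the 1/9 allotted to Ximena's branch passes to Ximena's issue by representation.
The 1/9 is divided into 2 equal shares of 1/18 among Valentina, Octavio.
Valentina is living and takes 1/18.
Octavio is living and takes 1/18.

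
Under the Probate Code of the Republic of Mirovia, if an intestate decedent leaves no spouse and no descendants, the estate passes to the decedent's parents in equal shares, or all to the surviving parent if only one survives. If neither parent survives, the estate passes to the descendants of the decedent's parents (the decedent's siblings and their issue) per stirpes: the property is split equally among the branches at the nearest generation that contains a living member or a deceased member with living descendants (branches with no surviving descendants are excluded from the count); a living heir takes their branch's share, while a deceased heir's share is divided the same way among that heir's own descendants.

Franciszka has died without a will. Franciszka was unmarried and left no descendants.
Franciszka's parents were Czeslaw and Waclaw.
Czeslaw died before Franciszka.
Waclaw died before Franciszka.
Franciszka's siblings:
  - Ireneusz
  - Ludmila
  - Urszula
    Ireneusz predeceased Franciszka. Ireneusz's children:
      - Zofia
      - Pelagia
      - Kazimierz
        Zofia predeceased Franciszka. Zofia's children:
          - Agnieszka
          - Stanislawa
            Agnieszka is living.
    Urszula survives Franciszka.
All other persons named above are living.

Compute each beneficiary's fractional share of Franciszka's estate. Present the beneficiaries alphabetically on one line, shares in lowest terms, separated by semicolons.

Agnieszka 1/18; Kazimierz 1/9; Ludmila 1/3; Pelagia 1/9; Stanislawa 1/18; Urszula 1/3

Neither parent survives and there are no descendants, so the estate passes to Franciszka's siblings and their issue per stirpes.
The estate is divided into 3 equal shares of 1/3 among Ireneusz, Ludmila, Urszula.
Ireneusz predeceased; the 1/3 allotted to Ireneusz's branch passes to Ireneusz's issue by representation.
The 1/3 is divided into 3 equal shares of 1/9 among Zofia, Pelagia, Kazimierz.
Zofia predeceased; the 1/9 allotted to Zofia's branch passes to Zofia's issue by representation.
The 1/9 is divided into 2 equal shares of 1/18 among Agnieszka, Stanislawa.
Agnieszka is living and takes 1/18.
Stanislawa is living and takes 1/18.
Pelagia is living and takes 1/9.
Kazimierz is living and takes 1/9.
Ludmila is living and takes 1/3.
Urszula is living and takes 1/3.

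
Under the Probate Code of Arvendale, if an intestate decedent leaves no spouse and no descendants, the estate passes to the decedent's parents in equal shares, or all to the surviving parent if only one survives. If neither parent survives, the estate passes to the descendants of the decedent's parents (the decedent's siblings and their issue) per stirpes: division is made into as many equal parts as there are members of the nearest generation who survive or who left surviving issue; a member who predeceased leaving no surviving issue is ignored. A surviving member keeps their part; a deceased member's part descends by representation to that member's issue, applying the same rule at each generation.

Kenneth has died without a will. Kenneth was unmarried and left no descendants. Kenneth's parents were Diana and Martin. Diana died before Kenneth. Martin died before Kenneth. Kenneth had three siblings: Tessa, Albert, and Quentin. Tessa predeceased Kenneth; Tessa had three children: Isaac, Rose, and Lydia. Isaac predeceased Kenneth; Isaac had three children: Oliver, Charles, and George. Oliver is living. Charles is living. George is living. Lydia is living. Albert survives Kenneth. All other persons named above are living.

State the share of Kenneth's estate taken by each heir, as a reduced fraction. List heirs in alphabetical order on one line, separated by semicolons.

Albert 1/3; Charles 1/27; George 1/27; Lydia 1/9; Oliver 1/27; Quentin 1/3; Rose 1/9

Neither parent survives and there are no descendants, so the estate passes to Kenneth's siblings and their issue per stirpes.
The estate is divided into 3 equal shares of 1/3 among Tessa, Albert, Quentin.
Tessa predeceased; the 1/3 allotted to Tessa's branch passes to Tessa's issue by representation.
The 1/3 is divided into 3 equal shares of 1/9 among Isaac, Rose, Lydia.
Isaac predeceased; the 1/9 allotted to Isaac's branch passes to Isaac's issue by representation.
The 1/9 is divided into 3 equal shares of 1/27 among Oliver, Charles, George.
Oliver is living and takes 1/27.
Charles is living and takes 1/27.
George is living and takes 1/27.
Rose is living and takes 1/9.
Lydia is living and takes 1/9.
Albert is living and takes 1/3.
Quentin is living and takes 1/3.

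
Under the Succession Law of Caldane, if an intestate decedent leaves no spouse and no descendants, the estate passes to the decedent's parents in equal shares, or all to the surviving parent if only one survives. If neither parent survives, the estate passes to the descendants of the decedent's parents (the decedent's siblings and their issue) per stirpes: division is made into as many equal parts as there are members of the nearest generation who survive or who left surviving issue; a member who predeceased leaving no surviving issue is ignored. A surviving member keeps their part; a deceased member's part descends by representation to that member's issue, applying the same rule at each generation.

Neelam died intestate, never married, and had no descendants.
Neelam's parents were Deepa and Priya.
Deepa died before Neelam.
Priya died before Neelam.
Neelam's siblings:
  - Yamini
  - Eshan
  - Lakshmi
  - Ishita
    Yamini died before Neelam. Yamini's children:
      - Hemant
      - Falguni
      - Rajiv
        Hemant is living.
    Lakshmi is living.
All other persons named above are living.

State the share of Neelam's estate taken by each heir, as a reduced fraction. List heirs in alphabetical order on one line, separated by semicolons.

Eshan 1/4; Falguni 1/12; Hemant 1/12; Ishita 1/4; Lakshmi 1/4; Rajiv 1/12

Neither parent survives and there are no descendants, so the estate passes to Neelam's siblings and their issue per stirpes.
The estate is divided into 4 equal shares of 1/4 among Yamini, Eshan, Lakshmi, Ishita.
Yamini predeceased; the 1/4 allotted to Yamini's branch passes to Yamini's issue by representation.
The 1/4 is divided into 3 equal shares of 1/12 among Hemant, Falguni, Rajiv.
Hemant is living and takes 1/12.
Falguni is living and takes 1/12.
Rajiv is living and takes 1/12.
Eshan is living and takes 1/4.
Lakshmi is living and takes 1/4.
Ishita is living and takes 1/4.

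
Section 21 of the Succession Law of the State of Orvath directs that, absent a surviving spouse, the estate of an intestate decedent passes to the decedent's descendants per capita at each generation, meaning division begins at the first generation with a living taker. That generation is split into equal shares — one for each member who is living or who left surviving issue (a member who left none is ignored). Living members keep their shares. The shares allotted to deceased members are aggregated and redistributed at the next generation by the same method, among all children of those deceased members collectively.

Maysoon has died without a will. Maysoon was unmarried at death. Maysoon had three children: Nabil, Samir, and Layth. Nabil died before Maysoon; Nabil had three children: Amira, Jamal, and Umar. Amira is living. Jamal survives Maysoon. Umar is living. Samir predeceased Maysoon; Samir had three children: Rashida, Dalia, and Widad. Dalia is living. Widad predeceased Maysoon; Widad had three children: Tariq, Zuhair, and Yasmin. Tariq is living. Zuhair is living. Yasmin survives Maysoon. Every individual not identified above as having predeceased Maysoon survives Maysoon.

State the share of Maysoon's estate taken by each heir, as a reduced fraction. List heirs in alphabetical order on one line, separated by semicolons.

There is no surviving spouse, so the entire estate passes to Maysoon's descendants per capita at each generation.
At generation 1 (Nabil, Samir, Layth) there are 3 shares of (1)/3 = 1/3 each.
Living: Layth — each takes 1/3.
Deceased: Nabil and Samir. Their combined 2/3 is pooled and carried to generation 2.
At generation 2 (Amira, Jamal, Umar, Rashida, Dalia, Widad) there are 6 shares of (2/3)/6 = 1/9 each.
Living: Amira, Jamal, Umar, Rashida, and Dalia — each takes 1/9.
Deceased: Widad. That 1/9 share is carried to generation 3.
At generation 3 (Tariq, Zuhair, Yasmin) there are 3 shares of (1/9)/3 = 1/27 each.
Living: Tariq, Zuhair, and Yasmin — each takes 1/27.

Amira 1/9; Dalia 1/9; Jamal 1/9; Layth 1/3; Rashida 1/9; Tariq 1/27; Umar 1/9; Yasmin 1/27; Zuhair 1/27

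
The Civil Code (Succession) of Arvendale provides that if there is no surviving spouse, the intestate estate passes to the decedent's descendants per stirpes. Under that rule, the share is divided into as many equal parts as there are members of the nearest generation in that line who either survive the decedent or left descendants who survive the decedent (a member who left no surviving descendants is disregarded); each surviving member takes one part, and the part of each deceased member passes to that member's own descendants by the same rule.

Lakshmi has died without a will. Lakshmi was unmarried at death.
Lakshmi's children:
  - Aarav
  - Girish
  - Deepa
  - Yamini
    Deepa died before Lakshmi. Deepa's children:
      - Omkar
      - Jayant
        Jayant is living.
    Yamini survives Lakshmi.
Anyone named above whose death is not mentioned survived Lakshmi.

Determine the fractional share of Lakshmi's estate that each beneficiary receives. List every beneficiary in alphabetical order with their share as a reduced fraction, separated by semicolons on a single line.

There is no surviving spouse, so the entire estate passes to Lakshmi's descendants per stirpes.
The estate is divided into 4 equal shares of 1/4 among Aarav, Girish, Deepa, Yamini.
Aarav is living and takes 1/4.
Girish is living and takes 1/4.
Deepa predeceased; the 1/4 allotted to Deepa's branch passes to Deepa's issue by representation.
The 1/4 is divided into 2 equal shares of 1/8 among Omkar, Jayant.
Omkar is living and takes 1/8.
Jayant is living and takes 1/8.
Yamini is living and takes 1/4.

Aarav 1/4; Girish 1/4; Jayant 1/8; Omkar 1/8; Yamini 1/4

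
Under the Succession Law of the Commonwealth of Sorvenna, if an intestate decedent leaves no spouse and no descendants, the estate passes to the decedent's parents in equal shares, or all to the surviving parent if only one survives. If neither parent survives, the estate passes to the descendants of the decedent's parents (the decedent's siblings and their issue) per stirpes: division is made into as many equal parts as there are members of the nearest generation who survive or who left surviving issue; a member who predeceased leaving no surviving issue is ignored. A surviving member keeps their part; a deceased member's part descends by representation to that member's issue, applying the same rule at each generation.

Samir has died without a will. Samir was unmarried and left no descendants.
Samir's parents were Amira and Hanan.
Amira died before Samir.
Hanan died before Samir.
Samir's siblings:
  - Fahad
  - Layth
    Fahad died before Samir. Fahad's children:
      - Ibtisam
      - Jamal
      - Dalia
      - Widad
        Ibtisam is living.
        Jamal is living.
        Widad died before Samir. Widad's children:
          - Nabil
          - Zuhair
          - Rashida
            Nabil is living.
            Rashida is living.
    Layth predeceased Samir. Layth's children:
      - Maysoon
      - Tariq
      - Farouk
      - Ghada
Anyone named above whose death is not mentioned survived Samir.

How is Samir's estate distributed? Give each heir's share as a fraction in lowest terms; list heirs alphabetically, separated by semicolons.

Dalia 1/8; Farouk 1/8; Ghada 1/8; Ibtisam 1/8; Jamal 1/8; Maysoon 1/8; Nabil 1/24; Rashida 1/24; Tariq 1/8; Zuhair 1/24

Neither parent survives and there are no descendants, so the estate passes to Samir's siblings and their issue per stirpes.
The estate is divided into 2 equal shares of 1/2 among Fahad, Layth.
Fahad predeceased; the 1/2 allotted to Fahad's branch passes to Fahad's issue by representation.
The 1/2 is divided into 4 equal shares of 1/8 among Ibtisam, Jamal, Dalia, Widad.
Ibtisam is living and takes 1/8.
Jamal is living and takes 1/8.
Dalia is living and takes 1/8.
Widad predeceased; the 1/8 allotted to Widad's branch passes to Widad's issue by representation.
The 1/8 is divided into 3 equal shares of 1/24 among Nabil, Zuhair, Rashida.
Nabil is living and takes 1/24.
Zuhair is living and takes 1/24.
Rashida is living and takes 1/24.
Layth predeceased; the 1/2 allotted to Layth's branch passes to Layth's issue by representation.
The 1/2 is divided into 4 equal shares of 1/8 among Maysoon, Tariq, Farouk, Ghada.
Maysoon is living and takes 1/8.
Tariq is living and takes 1/8.
Farouk is living and takes 1/8.
Ghada is living and takes 1/8.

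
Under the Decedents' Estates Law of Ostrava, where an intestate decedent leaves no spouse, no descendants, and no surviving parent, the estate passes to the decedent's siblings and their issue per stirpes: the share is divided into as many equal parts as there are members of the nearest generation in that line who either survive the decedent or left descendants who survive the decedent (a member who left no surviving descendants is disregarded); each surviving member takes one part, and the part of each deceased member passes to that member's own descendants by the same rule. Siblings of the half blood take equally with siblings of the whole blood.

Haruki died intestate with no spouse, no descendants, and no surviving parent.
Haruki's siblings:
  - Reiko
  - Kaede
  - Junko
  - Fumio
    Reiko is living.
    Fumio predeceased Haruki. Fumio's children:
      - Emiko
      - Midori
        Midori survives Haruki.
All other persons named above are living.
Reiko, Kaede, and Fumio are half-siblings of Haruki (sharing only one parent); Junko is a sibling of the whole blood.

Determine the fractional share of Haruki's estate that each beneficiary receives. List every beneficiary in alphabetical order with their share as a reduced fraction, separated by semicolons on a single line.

Emiko 1/8; Junko 1/4; Kaede 1/4; Midori 1/8; Reiko 1/4

No spouse, descendants, or parent survives, so the estate passes to Haruki's siblings per stirpes.
Half-blood and whole-blood siblings take equally under the stated rule.
The estate is divided into 4 equal shares of 1/4 among Reiko, Kaede, Junko, Fumio.
Reiko is living and takes 1/4.
Kaede is living and takes 1/4.
Junko is living and takes 1/4.
Fumio predeceased; the 1/4 allotted to Fumio's branch passes to Fumio's issue by representation.
The 1/4 is divided into 2 equal shares of 1/8 among Emiko, Midori.
Emiko is living and takes 1/8.
Midori is living and takes 1/8.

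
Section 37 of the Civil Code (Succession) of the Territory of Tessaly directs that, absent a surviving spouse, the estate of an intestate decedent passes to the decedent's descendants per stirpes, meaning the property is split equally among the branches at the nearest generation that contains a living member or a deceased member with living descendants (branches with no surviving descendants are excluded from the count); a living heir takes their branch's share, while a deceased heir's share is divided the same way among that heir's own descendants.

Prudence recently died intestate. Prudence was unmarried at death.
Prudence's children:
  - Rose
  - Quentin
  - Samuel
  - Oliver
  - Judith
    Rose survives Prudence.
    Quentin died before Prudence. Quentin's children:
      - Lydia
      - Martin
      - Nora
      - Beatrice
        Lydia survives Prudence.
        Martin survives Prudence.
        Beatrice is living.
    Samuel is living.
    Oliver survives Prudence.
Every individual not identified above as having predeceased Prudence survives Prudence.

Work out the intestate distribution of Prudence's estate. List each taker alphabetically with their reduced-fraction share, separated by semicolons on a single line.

There is no surviving spouse, so the entire estate passes to Prudence's descendants per stirpes.
The estate is divided into 5 equal shares of 1/5 among Rose, Quentin, Samuel, Oliver, Judith.
Rose is living and takes 1/5.
Quentin predeceased; the 1/5 allotted to Quentin's branch passes to Quentin's issue by representation.
The 1/5 is divided into 4 equal shares of 1/20 among Lydia, Martin, Nora, Beatrice.
Lydia is living and takes 1/20.
Martin is living and takes 1/20.
Nora is living and takes 1/20.
Beatrice is living and takes 1/20.
Samuel is living and takes 1/5.
Oliver is living and takes 1/5.
Judith is living and takes 1/5.

Beatrice 1/20; Judith 1/5; Lydia 1/20; Martin 1/20; Nora 1/20; Oliver 1/5; Rose 1/5; Samuel 1/5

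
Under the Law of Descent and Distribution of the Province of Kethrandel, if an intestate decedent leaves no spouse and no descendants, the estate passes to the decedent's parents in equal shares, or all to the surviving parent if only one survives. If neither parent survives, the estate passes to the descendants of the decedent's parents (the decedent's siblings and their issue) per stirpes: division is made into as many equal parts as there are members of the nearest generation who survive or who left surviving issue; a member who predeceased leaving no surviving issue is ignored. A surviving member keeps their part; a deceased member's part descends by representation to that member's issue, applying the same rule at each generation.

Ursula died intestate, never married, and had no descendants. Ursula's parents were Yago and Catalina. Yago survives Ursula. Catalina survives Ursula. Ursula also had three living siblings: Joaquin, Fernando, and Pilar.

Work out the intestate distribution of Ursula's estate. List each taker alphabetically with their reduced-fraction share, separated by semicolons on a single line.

Catalina 1/2; Yago 1/2

Both parents survive, so Yago and Catalina each take 1/2. The siblings take nothing because a surviving parent has priority.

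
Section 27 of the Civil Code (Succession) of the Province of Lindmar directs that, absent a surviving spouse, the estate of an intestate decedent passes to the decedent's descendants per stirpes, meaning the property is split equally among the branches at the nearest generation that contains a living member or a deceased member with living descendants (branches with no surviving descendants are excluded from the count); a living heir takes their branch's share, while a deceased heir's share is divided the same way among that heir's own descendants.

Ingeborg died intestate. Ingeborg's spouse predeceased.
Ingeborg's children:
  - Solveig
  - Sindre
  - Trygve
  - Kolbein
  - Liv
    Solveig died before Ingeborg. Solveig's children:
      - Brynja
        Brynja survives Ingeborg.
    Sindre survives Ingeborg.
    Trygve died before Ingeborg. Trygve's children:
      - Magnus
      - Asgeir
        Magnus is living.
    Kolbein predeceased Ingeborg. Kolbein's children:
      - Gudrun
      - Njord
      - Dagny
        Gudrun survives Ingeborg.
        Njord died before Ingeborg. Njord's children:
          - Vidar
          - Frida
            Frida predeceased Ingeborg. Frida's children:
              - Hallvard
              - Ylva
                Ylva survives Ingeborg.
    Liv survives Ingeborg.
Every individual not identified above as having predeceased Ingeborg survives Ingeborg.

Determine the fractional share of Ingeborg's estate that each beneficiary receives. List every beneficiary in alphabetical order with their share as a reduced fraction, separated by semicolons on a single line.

Asgeir 1/10; Brynja 1/5; Dagny 1/15; Gudrun 1/15; Hallvard 1/60; Liv 1/5; Magnus 1/10; Sindre 1/5; Vidar 1/30; Ylva 1/60

There is no surviving spouse, so the entire estate passes to Ingeborg's descendants per stirpes.
The estate is divided into 5 equal shares of 1/5 among Solveig, Sindre, Trygve, Kolbein, Liv.
Solveig predeceased; the 1/5 allotted to Solveig's branch passes to Solveig's issue by representation.
Brynja is the sole taker at this level and receives the full 1/5.
Sindre is living and takes 1/5.
Trygve predeceased; the 1/5 allotted to Trygve's branch passes to Trygve's issue by representation.
The 1/5 is divided into 2 equal shares of 1/10 among Magnus, Asgeir.
Magnus is living and takes 1/10.
Asgeir is living and takes 1/10.
Kolbein predeceased; the 1/5 allotted to Kolbein's branch passes to Kolbein's issue by representation.
The 1/5 is divided into 3 equal shares of 1/15 among Gudrun, Njord, Dagny.
Gudrun is living and takes 1/15.
Njord predeceased; the 1/15 allotted to Njord's branch passes to Njord's issue by representation.
The 1/15 is divided into 2 equal shares of 1/30 among Vidar, Frida.
Vidar is living and takes 1/30.
Frida predeceased; the 1/30 allotted to Frida's branch passes to Frida's issue by representation.
The 1/30 is divided into 2 equal shares of 1/60 among Hallvard, Ylva.
Hallvard is living and takes 1/60.
Ylva is living and takes 1/60.
Dagny is living and takes 1/15.
Liv is living and takes 1/5.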